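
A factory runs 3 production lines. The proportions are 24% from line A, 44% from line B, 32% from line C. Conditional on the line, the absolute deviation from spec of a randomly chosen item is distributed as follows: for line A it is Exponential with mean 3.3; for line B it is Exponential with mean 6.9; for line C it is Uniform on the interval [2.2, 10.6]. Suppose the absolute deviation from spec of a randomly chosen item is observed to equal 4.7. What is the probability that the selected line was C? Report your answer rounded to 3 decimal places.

Likelihoods f(4.7 | ·): A: 0.0729366; B: 0.0733377; C: 0.119048.
Posterior ∝ prior × likelihood. Numerator for C: 0.32·0.119048 = 0.0380952.
Normalizing constant: 0.24·0.0729366 + 0.44·0.0733377 + 0.32·0.119048 = 0.0878686.
P(C | observation) = 0.0380952 / 0.0878686 = 0.433548.

0.434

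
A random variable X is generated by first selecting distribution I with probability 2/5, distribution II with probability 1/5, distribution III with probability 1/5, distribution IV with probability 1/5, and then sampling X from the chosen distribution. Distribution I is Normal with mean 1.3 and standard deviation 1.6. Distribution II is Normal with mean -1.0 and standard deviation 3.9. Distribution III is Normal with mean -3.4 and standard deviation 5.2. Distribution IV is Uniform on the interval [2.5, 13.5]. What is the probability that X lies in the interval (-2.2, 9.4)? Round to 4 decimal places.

0.7235

Conditional on each component, P(-2.2 < X < 9.4): I: 0.985647; II: 0.617011; III: 0.40183; IV: 0.627273.
By total probability, P(-2.2 < X < 9.4) = 0.4·0.985647 + 0.2·0.617011 + 0.2·0.40183 + 0.2·0.627273 = 0.723482.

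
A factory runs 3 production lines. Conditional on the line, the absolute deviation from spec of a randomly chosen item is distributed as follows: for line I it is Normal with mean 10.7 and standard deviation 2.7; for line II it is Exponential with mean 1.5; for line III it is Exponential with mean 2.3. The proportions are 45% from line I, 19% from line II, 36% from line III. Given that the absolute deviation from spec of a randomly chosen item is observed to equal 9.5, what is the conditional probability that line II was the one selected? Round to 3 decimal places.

Likelihoods f(9.5 | ·): I: 0.133861; II: 0.00118407; III: 0.00698952.
Posterior ∝ prior × likelihood. Numerator for II: 0.19·0.00118407 = 0.000224973.
Normalizing constant: 0.45·0.133861 + 0.19·0.00118407 + 0.36·0.00698952 = 0.0629785.
P(II | observation) = 0.000224973 / 0.0629785 = 0.00357222.

0.004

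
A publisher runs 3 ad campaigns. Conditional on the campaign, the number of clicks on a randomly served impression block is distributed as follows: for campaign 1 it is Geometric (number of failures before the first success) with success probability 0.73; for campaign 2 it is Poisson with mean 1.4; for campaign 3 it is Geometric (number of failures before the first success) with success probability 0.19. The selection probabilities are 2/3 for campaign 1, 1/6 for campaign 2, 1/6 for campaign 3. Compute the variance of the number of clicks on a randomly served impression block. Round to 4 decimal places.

6.3405

Per component, 1: μ=0.369863, E[X²]=0.64346; 2: μ=1.4, E[X²]=3.36; 3: μ=4.26316, E[X²]=40.6122.
E[X] = 0.666667·0.369863 + 0.166667·1.4 + 0.166667·4.26316 = 1.19043.
E[X²] = 0.666667·0.64346 + 0.166667·3.36 + 0.166667·40.6122 = 7.75767.
Var(X) = E[X²] − (E[X])² = 7.75767 − 1.41714 = 6.34054.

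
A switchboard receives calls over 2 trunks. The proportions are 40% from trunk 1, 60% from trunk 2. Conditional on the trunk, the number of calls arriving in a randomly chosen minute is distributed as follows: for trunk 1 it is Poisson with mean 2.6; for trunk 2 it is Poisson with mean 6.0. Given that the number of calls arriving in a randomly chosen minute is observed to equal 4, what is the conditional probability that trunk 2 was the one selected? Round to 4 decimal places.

0.5867

Likelihoods P(X=4 | ·): 1: 0.141422; 2: 0.133853.
Posterior ∝ prior × likelihood. Numerator for 2: 0.6·0.133853 = 0.0803116.
Normalizing constant: 0.4·0.141422 + 0.6·0.133853 = 0.13688.
P(2 | observation) = 0.0803116 / 0.13688 = 0.586728.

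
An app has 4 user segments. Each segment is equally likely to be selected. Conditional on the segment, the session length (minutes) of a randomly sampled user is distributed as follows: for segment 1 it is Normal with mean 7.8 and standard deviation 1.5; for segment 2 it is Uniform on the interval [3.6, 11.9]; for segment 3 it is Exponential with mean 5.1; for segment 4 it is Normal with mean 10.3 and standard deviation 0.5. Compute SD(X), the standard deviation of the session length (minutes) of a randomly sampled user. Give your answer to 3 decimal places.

Per component, 1: μ=7.8, E[X²]=63.09; 2: μ=7.75, E[X²]=65.8033; 3: μ=5.1, E[X²]=52.02; 4: μ=10.3, E[X²]=106.34.
E[X] = 0.25·7.8 + 0.25·7.75 + 0.25·5.1 + 0.25·10.3 = 7.7375.
E[X²] = 0.25·63.09 + 0.25·65.8033 + 0.25·52.02 + 0.25·106.34 = 71.8133.
Var(X) = E[X²] − (E[X])² = 71.8133 − 59.8689 = 11.9444.
SD(X) = √11.9444 = 3.45607.

3.456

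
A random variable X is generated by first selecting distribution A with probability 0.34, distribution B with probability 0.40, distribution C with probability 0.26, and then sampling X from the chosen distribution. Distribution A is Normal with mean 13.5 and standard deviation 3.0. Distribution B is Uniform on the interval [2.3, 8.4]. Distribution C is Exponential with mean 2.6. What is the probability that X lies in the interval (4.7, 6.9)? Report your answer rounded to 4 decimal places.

0.1728

Conditional on each component, P(4.7 < X < 6.9): A: 0.0122267; B: 0.360656; C: 0.0936522.
By total probability, P(4.7 < X < 6.9) = 0.34·0.0122267 + 0.4·0.360656 + 0.26·0.0936522 = 0.172769.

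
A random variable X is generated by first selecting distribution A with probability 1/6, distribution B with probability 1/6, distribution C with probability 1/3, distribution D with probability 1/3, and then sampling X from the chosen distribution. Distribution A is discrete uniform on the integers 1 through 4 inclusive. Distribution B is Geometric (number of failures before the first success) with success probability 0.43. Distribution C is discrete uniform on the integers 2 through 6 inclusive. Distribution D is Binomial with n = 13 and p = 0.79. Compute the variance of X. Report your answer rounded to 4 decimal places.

Per component, A: μ=2.5, E[X²]=7.5; B: μ=1.32558, E[X²]=4.83991; C: μ=4, E[X²]=18; D: μ=10.27, E[X²]=107.63.
E[X] = 0.166667·2.5 + 0.166667·1.32558 + 0.333333·4 + 0.333333·10.27 = 5.39426.
E[X²] = 0.166667·7.5 + 0.166667·4.83991 + 0.333333·18 + 0.333333·107.63 = 43.9332.
Var(X) = E[X²] − (E[X])² = 43.9332 − 29.0981 = 14.8351.

14.8351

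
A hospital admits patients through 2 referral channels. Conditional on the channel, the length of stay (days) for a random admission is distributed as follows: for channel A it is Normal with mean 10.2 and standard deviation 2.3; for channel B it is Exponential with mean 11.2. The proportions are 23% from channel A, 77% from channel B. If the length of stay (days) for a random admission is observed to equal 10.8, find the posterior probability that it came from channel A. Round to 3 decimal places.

Likelihoods f(10.8 | ·): A: 0.16765; B: 0.0340407.
Posterior ∝ prior × likelihood. Numerator for A: 0.23·0.16765 = 0.0385596.
Normalizing constant: 0.23·0.16765 + 0.77·0.0340407 = 0.0647709.
P(A | observation) = 0.0385596 / 0.0647709 = 0.595323.

0.595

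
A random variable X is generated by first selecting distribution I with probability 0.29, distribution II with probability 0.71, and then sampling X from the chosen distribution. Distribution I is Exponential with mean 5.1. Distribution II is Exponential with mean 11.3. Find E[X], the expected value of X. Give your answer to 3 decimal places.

Component means — I: 5.1; II: 11.3.
E[X] = 0.29·5.1 + 0.71·11.3 = 9.502.

9.502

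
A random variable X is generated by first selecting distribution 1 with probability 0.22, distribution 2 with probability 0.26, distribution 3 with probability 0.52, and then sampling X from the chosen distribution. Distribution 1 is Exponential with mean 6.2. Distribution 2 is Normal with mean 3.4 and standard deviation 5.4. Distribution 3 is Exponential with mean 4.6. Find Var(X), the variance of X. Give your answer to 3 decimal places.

Per component, 1: μ=6.2, E[X²]=76.88; 2: μ=3.4, E[X²]=40.72; 3: μ=4.6, E[X²]=42.32.
E[X] = 0.22·6.2 + 0.26·3.4 + 0.52·4.6 = 4.64.
E[X²] = 0.22·76.88 + 0.26·40.72 + 0.52·42.32 = 49.5072.
Var(X) = E[X²] − (E[X])² = 49.5072 − 21.5296 = 27.9776.

27.978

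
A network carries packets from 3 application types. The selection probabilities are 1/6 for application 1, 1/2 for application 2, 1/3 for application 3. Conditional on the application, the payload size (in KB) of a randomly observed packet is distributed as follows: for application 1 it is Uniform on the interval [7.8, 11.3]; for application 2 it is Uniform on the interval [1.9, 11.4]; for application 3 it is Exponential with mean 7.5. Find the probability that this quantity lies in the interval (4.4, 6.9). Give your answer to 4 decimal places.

0.1841

Conditional on each application, P(4.4 < X < 6.9): 1: 0; 2: 0.263158; 3: 0.157659.
By total probability, P(4.4 < X < 6.9) = 0.166667·0 + 0.5·0.263158 + 0.333333·0.157659 = 0.184132.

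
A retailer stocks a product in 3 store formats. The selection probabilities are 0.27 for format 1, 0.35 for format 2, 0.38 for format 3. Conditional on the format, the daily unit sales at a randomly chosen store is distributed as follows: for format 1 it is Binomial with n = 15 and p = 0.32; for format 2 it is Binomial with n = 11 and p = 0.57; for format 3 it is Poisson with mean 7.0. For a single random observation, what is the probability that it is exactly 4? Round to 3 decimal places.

Conditional on each format, P(X = 4): 1: 0.205746; 2: 0.0946875; 3: 0.0912262.
By total probability, P(X = 4) = 0.27·0.205746 + 0.35·0.0946875 + 0.38·0.0912262 = 0.123358.

0.123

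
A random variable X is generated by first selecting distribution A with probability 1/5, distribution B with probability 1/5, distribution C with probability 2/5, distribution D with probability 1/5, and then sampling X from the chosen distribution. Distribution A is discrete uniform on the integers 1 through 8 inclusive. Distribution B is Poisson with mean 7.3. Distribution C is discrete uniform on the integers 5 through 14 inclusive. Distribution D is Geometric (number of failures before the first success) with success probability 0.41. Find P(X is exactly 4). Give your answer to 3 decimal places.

0.051

Conditional on each component, P(X = 4): A: 0.125; B: 0.0799338; C: 0; D: 0.0496812.
By total probability, P(X = 4) = 0.2·0.125 + 0.2·0.0799338 + 0.4·0 + 0.2·0.0496812 = 0.050923.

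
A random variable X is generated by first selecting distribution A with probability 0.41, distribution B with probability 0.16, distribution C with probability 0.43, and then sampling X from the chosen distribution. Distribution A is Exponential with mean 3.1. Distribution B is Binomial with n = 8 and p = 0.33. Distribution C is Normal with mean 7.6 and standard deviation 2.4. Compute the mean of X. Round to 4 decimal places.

4.9614

Component means — A: 3.1; B: 2.64; C: 7.6.
E[X] = 0.41·3.1 + 0.16·2.64 + 0.43·7.6 = 4.9614.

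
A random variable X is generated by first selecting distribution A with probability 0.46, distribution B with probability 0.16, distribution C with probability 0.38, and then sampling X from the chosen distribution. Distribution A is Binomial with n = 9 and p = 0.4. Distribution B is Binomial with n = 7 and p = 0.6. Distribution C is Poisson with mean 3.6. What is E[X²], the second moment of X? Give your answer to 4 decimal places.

For each component E[X²] = Var + (mean)², giving A: 15.12; B: 19.32; C: 16.56.
Overall E[X²] = 0.46·15.12 + 0.16·19.32 + 0.38·16.56 = 16.3392.

16.3392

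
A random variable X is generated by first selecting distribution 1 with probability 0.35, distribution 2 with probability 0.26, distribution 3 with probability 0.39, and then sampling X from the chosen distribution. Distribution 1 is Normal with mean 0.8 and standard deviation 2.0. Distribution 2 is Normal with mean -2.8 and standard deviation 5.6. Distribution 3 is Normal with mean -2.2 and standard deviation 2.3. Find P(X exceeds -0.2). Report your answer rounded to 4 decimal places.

Conditional on each component, P(X > -0.2): 1: 0.691462; 2: 0.321222; 3: 0.192269.
By total probability, P(X > -0.2) = 0.35·0.691462 + 0.26·0.321222 + 0.39·0.192269 = 0.400514.

0.4005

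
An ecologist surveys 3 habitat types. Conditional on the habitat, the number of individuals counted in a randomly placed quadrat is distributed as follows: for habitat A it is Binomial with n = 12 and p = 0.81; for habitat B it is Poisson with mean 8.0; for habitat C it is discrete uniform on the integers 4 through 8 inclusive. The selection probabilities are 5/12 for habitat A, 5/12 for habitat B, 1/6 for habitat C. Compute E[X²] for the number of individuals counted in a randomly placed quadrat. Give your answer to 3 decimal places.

For each component E[X²] = Var + (mean)², giving A: 96.3252; B: 72; C: 38.
Overall E[X²] = 0.416667·96.3252 + 0.416667·72 + 0.166667·38 = 76.4688.

76.469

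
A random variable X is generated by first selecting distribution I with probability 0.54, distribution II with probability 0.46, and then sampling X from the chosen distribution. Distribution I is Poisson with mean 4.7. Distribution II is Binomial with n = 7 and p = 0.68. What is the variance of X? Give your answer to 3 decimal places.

Per component, I: μ=4.7, E[X²]=26.79; II: μ=4.76, E[X²]=24.1808.
E[X] = 0.54·4.7 + 0.46·4.76 = 4.7276.
E[X²] = 0.54·26.79 + 0.46·24.1808 = 25.5898.
Var(X) = E[X²] − (E[X])² = 25.5898 − 22.3502 = 3.23957.

3.240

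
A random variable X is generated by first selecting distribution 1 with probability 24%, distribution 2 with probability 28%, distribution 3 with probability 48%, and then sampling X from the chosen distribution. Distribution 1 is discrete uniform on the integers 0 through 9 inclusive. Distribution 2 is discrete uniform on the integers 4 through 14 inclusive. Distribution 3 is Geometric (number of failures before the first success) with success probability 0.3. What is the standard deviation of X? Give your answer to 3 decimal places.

Per component, 1: μ=4.5, E[X²]=28.5; 2: μ=9, E[X²]=91; 3: μ=2.33333, E[X²]=13.2222.
E[X] = 0.24·4.5 + 0.28·9 + 0.48·2.33333 = 4.72.
E[X²] = 0.24·28.5 + 0.28·91 + 0.48·13.2222 = 38.6667.
Var(X) = E[X²] − (E[X])² = 38.6667 − 22.2784 = 16.3883.
SD(X) = √16.3883 = 4.04824.

4.048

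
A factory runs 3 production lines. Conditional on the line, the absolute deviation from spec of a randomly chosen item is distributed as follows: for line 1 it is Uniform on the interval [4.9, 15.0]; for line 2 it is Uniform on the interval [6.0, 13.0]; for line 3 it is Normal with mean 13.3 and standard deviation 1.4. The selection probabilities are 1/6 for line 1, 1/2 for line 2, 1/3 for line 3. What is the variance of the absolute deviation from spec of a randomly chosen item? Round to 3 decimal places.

Per component, 1: μ=9.95, E[X²]=107.503; 2: μ=9.5, E[X²]=94.3333; 3: μ=13.3, E[X²]=178.85.
E[X] = 0.166667·9.95 + 0.5·9.5 + 0.333333·13.3 = 10.8417.
E[X²] = 0.166667·107.503 + 0.5·94.3333 + 0.333333·178.85 = 124.701.
Var(X) = E[X²] − (E[X])² = 124.701 − 117.542 = 7.15882.

7.159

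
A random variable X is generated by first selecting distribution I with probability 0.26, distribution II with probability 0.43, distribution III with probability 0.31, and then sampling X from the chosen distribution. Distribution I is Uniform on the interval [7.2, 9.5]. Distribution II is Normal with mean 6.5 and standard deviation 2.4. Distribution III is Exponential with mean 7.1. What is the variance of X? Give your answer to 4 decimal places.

18.7751

Per component, I: μ=8.35, E[X²]=70.1633; II: μ=6.5, E[X²]=48.01; III: μ=7.1, E[X²]=100.82.
E[X] = 0.26·8.35 + 0.43·6.5 + 0.31·7.1 = 7.167.
E[X²] = 0.26·70.1633 + 0.43·48.01 + 0.31·100.82 = 70.141.
Var(X) = E[X²] − (E[X])² = 70.141 − 51.3659 = 18.7751.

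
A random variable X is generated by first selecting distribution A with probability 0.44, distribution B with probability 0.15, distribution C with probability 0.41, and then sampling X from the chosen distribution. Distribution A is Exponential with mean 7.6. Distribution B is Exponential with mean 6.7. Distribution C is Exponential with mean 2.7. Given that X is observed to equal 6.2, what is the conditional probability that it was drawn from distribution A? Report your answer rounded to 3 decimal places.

Likelihoods f(6.2 | ·): A: 0.0581961; B: 0.0591617; C: 0.0372707.
Posterior ∝ prior × likelihood. Numerator for A: 0.44·0.0581961 = 0.0256063.
Normalizing constant: 0.44·0.0581961 + 0.15·0.0591617 + 0.41·0.0372707 = 0.0497615.
P(A | observation) = 0.0256063 / 0.0497615 = 0.51458.

0.515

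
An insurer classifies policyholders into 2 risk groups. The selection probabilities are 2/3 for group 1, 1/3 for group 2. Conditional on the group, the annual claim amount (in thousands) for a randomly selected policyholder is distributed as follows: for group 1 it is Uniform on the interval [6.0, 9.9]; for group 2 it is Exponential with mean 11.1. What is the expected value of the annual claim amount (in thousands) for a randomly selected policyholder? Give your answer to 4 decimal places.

Component means — 1: 7.95; 2: 11.1.
E[X] = 0.666667·7.95 + 0.333333·11.1 = 9.

9.0000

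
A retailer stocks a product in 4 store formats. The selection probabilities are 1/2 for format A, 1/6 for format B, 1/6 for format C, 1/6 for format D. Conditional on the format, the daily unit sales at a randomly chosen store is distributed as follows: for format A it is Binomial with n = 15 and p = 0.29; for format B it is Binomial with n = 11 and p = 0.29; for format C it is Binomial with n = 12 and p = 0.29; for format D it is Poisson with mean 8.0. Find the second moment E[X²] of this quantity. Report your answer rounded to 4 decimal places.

For each component E[X²] = Var + (mean)², giving A: 22.011; B: 12.441; C: 14.5812; D: 72.
Overall E[X²] = 0.5·22.011 + 0.166667·12.441 + 0.166667·14.5812 + 0.166667·72 = 27.5092.

27.5092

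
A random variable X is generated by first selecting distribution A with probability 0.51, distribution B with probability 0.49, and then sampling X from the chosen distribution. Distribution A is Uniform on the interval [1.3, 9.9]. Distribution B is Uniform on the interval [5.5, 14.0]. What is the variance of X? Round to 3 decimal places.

Per component, A: μ=5.6, E[X²]=37.5233; B: μ=9.75, E[X²]=101.083.
E[X] = 0.51·5.6 + 0.49·9.75 = 7.6335.
E[X²] = 0.51·37.5233 + 0.49·101.083 = 68.6677.
Var(X) = E[X²] − (E[X])² = 68.6677 − 58.2703 = 10.3974.

10.397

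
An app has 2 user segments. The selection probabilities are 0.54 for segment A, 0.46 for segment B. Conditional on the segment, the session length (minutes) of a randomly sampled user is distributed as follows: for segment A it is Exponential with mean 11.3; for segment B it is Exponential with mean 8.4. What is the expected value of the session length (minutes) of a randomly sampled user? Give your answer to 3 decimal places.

Component means — A: 11.3; B: 8.4.
E[X] = 0.54·11.3 + 0.46·8.4 = 9.966.

9.966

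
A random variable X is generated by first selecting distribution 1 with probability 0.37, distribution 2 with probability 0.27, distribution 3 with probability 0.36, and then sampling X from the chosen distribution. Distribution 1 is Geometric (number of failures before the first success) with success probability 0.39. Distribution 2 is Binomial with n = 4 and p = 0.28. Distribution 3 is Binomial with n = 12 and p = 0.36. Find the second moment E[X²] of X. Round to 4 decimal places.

For each component E[X²] = Var + (mean)², giving 1: 6.45694; 2: 2.0608; 3: 21.4272.
Overall E[X²] = 0.37·6.45694 + 0.27·2.0608 + 0.36·21.4272 = 10.6593.

10.6593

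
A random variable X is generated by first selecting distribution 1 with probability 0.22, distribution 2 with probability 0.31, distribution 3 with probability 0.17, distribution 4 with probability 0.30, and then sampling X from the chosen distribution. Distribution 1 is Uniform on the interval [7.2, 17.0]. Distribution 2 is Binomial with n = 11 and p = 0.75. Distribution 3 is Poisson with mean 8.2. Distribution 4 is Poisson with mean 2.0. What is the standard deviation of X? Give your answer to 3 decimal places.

Per component, 1: μ=12.1, E[X²]=154.413; 2: μ=8.25, E[X²]=70.125; 3: μ=8.2, E[X²]=75.44; 4: μ=2, E[X²]=6.
E[X] = 0.22·12.1 + 0.31·8.25 + 0.17·8.2 + 0.3·2 = 7.2135.
E[X²] = 0.22·154.413 + 0.31·70.125 + 0.17·75.44 + 0.3·6 = 70.3345.
Var(X) = E[X²] − (E[X])² = 70.3345 − 52.0346 = 18.2999.
SD(X) = √18.2999 = 4.27784.

4.278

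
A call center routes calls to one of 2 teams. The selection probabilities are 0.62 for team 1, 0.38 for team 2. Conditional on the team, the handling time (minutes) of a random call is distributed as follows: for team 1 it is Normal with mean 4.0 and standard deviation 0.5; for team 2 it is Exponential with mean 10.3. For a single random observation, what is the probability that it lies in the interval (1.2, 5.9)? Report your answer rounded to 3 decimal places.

0.744

Conditional on each team, P(1.2 < X < 5.9): 1: 0.999928; 2: 0.32609.
By total probability, P(1.2 < X < 5.9) = 0.62·0.999928 + 0.38·0.32609 = 0.743869.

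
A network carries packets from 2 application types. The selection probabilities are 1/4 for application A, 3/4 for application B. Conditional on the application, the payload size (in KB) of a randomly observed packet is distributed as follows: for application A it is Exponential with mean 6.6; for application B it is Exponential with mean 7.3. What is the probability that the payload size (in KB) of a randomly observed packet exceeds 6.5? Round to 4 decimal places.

Conditional on each application, P(X > 6.5): A: 0.373496; B: 0.410487.
By total probability, P(X > 6.5) = 0.25·0.373496 + 0.75·0.410487 = 0.401239.

0.4012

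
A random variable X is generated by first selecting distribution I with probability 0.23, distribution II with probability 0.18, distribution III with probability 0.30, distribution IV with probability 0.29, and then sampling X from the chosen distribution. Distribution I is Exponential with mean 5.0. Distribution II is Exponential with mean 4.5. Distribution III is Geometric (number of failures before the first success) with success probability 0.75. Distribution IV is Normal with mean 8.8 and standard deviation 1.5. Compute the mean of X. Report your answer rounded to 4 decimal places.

4.6120

Component means — I: 5; II: 4.5; III: 0.333333; IV: 8.8.
E[X] = 0.23·5 + 0.18·4.5 + 0.3·0.333333 + 0.29·8.8 = 4.612.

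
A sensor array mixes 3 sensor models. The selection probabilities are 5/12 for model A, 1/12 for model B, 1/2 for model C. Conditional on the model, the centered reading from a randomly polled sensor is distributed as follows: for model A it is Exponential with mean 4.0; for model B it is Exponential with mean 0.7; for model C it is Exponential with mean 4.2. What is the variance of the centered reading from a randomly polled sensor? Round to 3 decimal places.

16.424

Per component, A: μ=4, E[X²]=32; B: μ=0.7, E[X²]=0.98; C: μ=4.2, E[X²]=35.28.
E[X] = 0.416667·4 + 0.0833333·0.7 + 0.5·4.2 = 3.825.
E[X²] = 0.416667·32 + 0.0833333·0.98 + 0.5·35.28 = 31.055.
Var(X) = E[X²] − (E[X])² = 31.055 − 14.6306 = 16.4244.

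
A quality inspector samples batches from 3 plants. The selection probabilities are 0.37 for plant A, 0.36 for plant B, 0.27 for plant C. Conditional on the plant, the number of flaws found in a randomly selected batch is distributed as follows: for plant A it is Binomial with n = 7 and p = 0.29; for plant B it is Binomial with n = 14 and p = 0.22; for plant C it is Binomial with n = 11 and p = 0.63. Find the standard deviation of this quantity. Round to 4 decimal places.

Per component, A: μ=2.03, E[X²]=5.5622; B: μ=3.08, E[X²]=11.8888; C: μ=6.93, E[X²]=50.589.
E[X] = 0.37·2.03 + 0.36·3.08 + 0.27·6.93 = 3.731.
E[X²] = 0.37·5.5622 + 0.36·11.8888 + 0.27·50.589 = 19.997.
Var(X) = E[X²] − (E[X])² = 19.997 − 13.9204 = 6.07665.
SD(X) = √6.07665 = 2.46509.

2.4651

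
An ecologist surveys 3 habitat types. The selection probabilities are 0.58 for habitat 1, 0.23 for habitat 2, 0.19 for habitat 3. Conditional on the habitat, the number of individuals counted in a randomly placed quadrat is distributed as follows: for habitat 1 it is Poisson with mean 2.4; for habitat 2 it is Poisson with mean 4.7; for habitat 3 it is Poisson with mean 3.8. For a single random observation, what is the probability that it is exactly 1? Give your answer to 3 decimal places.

0.152

Conditional on each habitat, P(X = 1): 1: 0.217723; 2: 0.0427478; 3: 0.0850089.
By total probability, P(X = 1) = 0.58·0.217723 + 0.23·0.0427478 + 0.19·0.0850089 = 0.152263.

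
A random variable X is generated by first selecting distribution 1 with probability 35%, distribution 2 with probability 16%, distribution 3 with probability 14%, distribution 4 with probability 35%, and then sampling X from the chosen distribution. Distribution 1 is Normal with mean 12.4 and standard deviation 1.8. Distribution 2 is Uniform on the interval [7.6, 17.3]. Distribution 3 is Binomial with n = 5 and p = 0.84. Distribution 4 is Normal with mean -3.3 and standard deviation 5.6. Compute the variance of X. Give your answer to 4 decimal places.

Per component, 1: μ=12.4, E[X²]=157; 2: μ=12.45, E[X²]=162.843; 3: μ=4.2, E[X²]=18.312; 4: μ=-3.3, E[X²]=42.25.
E[X] = 0.35·12.4 + 0.16·12.45 + 0.14·4.2 + 0.35·-3.3 = 5.765.
E[X²] = 0.35·157 + 0.16·162.843 + 0.14·18.312 + 0.35·42.25 = 98.3561.
Var(X) = E[X²] − (E[X])² = 98.3561 − 33.2352 = 65.1209.

65.1209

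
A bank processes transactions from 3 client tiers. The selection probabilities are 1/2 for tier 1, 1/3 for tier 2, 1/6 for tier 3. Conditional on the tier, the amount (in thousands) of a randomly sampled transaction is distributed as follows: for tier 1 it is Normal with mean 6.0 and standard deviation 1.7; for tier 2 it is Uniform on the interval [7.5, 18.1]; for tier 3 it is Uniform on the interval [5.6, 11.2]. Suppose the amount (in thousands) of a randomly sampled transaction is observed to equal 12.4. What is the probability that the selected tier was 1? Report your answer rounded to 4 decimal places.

Likelihoods f(12.4 | ·): 1: 0.00019626; 2: 0.0943396; 3: 0.
Posterior ∝ prior × likelihood. Numerator for 1: 0.5·0.00019626 = 9.81298e-05.
Normalizing constant: 0.5·0.00019626 + 0.333333·0.0943396 + 0.166667·0 = 0.0315447.
P(1 | observation) = 9.81298e-05 / 0.0315447 = 0.00311082.

0.0031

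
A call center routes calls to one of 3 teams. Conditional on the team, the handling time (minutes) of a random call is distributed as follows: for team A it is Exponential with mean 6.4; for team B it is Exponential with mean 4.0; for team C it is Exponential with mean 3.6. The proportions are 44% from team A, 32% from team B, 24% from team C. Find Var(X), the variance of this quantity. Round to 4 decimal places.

27.9040

Per component, A: μ=6.4, E[X²]=81.92; B: μ=4, E[X²]=32; C: μ=3.6, E[X²]=25.92.
E[X] = 0.44·6.4 + 0.32·4 + 0.24·3.6 = 4.96.
E[X²] = 0.44·81.92 + 0.32·32 + 0.24·25.92 = 52.5056.
Var(X) = E[X²] − (E[X])² = 52.5056 − 24.6016 = 27.904.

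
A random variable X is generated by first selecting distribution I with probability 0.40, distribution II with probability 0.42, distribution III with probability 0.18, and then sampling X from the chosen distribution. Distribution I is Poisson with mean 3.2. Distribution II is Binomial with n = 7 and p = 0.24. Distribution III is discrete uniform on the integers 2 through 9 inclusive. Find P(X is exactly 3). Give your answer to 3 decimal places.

Conditional on each component, P(X = 3): I: 0.222616; II: 0.16142; III: 0.125.
By total probability, P(X = 3) = 0.4·0.222616 + 0.42·0.16142 + 0.18·0.125 = 0.179343.

0.179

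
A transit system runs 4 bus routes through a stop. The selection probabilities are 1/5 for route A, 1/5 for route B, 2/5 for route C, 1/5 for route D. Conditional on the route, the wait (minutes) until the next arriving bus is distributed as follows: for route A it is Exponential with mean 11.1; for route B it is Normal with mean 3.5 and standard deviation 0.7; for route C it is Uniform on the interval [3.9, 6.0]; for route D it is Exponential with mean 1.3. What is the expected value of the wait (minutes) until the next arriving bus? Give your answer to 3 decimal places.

5.160

Component means — A: 11.1; B: 3.5; C: 4.95; D: 1.3.
E[X] = 0.2·11.1 + 0.2·3.5 + 0.4·4.95 + 0.2·1.3 = 5.16.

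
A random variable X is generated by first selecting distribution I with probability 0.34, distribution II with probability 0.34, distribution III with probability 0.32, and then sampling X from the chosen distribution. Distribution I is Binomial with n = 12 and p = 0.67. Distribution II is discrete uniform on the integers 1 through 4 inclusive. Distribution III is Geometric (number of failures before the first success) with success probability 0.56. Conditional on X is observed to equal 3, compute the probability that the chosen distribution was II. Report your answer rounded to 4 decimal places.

0.8390

Likelihoods P(X=3 | ·): I: 0.00307095; II: 0.25; III: 0.047703.
Posterior ∝ prior × likelihood. Numerator for II: 0.34·0.25 = 0.085.
Normalizing constant: 0.34·0.00307095 + 0.34·0.25 + 0.32·0.047703 = 0.101309.
P(II | observation) = 0.085 / 0.101309 = 0.839016.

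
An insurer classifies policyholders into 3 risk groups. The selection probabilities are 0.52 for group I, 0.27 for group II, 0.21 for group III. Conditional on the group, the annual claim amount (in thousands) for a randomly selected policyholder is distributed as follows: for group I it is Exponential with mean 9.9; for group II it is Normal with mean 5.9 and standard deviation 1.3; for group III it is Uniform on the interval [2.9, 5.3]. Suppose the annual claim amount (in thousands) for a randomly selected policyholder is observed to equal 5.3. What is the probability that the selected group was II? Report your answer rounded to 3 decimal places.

0.386

Likelihoods f(5.3 | ·): I: 0.0591376; II: 0.275874; III: 0.416667.
Posterior ∝ prior × likelihood. Numerator for II: 0.27·0.275874 = 0.0744859.
Normalizing constant: 0.52·0.0591376 + 0.27·0.275874 + 0.21·0.416667 = 0.192737.
P(II | observation) = 0.0744859 / 0.192737 = 0.386463.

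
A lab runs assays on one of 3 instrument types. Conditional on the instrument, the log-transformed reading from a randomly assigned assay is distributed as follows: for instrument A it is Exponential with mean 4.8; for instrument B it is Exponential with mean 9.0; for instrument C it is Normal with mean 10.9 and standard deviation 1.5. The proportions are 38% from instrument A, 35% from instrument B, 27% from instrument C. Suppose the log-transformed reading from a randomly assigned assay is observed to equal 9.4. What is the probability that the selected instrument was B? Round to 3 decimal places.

0.200

Likelihoods f(9.4 | ·): A: 0.0293945; B: 0.0390986; C: 0.161314.
Posterior ∝ prior × likelihood. Numerator for B: 0.35·0.0390986 = 0.0136845.
Normalizing constant: 0.38·0.0293945 + 0.35·0.0390986 + 0.27·0.161314 = 0.0684091.
P(B | observation) = 0.0136845 / 0.0684091 = 0.200039.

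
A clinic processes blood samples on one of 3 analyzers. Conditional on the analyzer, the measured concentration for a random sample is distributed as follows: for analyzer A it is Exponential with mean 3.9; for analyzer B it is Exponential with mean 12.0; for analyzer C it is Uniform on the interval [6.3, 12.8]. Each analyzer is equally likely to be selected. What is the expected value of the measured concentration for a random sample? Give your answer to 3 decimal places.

8.483

Component means — A: 3.9; B: 12; C: 9.55.
E[X] = 0.333333·3.9 + 0.333333·12 + 0.333333·9.55 = 8.48333.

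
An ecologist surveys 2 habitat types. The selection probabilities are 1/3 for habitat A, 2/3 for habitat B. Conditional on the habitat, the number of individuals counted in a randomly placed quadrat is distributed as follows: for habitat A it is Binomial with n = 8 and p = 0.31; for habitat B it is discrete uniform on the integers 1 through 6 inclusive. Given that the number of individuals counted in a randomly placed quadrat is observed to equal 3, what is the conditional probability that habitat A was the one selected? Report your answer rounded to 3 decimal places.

0.439

Likelihoods P(X=3 | ·): A: 0.260927; B: 0.166667.
Posterior ∝ prior × likelihood. Numerator for A: 0.333333·0.260927 = 0.0869756.
Normalizing constant: 0.333333·0.260927 + 0.666667·0.166667 = 0.198087.
P(A | observation) = 0.0869756 / 0.198087 = 0.439078.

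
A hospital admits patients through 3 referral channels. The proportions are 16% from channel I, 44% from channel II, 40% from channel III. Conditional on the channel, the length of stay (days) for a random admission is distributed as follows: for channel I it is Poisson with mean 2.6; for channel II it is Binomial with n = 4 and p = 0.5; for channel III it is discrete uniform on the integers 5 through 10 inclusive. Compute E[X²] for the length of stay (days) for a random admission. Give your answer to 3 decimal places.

27.364

For each component E[X²] = Var + (mean)², giving I: 9.36; II: 5; III: 59.1667.
Overall E[X²] = 0.16·9.36 + 0.44·5 + 0.4·59.1667 = 27.3643.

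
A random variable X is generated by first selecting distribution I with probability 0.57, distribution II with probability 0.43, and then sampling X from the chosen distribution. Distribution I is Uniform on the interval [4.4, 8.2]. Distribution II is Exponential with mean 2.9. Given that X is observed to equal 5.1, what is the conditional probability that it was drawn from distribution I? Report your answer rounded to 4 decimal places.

0.8545

Likelihoods f(5.1 | ·): I: 0.263158; II: 0.0594077.
Posterior ∝ prior × likelihood. Numerator for I: 0.57·0.263158 = 0.15.
Normalizing constant: 0.57·0.263158 + 0.43·0.0594077 = 0.175545.
P(I | observation) = 0.15 / 0.175545 = 0.85448.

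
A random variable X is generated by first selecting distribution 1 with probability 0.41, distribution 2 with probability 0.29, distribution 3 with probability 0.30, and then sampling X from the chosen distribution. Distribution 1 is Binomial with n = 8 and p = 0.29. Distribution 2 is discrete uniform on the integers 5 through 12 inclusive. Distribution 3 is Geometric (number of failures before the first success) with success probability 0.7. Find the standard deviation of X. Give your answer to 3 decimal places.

Per component, 1: μ=2.32, E[X²]=7.0296; 2: μ=8.5, E[X²]=77.5; 3: μ=0.428571, E[X²]=0.795918.
E[X] = 0.41·2.32 + 0.29·8.5 + 0.3·0.428571 = 3.54477.
E[X²] = 0.41·7.0296 + 0.29·77.5 + 0.3·0.795918 = 25.5959.
Var(X) = E[X²] − (E[X])² = 25.5959 − 12.5654 = 13.0305.
SD(X) = √13.0305 = 3.60978.

3.610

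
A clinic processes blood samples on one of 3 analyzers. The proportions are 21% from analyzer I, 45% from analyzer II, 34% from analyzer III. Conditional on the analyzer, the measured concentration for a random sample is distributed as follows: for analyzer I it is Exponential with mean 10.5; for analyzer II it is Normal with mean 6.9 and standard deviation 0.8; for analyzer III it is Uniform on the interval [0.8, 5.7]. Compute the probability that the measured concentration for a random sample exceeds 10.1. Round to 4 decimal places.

0.0803

Conditional on each analyzer, P(X > 10.1): I: 0.382164; II: 3.16712e-05; III: 0.
By total probability, P(X > 10.1) = 0.21·0.382164 + 0.45·3.16712e-05 + 0.34·0 = 0.0802687.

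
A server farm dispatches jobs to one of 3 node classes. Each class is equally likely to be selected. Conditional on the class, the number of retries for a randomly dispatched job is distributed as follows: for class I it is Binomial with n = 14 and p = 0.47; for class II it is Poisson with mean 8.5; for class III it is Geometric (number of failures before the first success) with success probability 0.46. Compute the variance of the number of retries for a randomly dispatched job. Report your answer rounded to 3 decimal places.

14.467

Per component, I: μ=6.58, E[X²]=46.7838; II: μ=8.5, E[X²]=80.75; III: μ=1.17391, E[X²]=3.93006.
E[X] = 0.333333·6.58 + 0.333333·8.5 + 0.333333·1.17391 = 5.41797.
E[X²] = 0.333333·46.7838 + 0.333333·80.75 + 0.333333·3.93006 = 43.8213.
Var(X) = E[X²] − (E[X])² = 43.8213 − 29.3544 = 14.4669.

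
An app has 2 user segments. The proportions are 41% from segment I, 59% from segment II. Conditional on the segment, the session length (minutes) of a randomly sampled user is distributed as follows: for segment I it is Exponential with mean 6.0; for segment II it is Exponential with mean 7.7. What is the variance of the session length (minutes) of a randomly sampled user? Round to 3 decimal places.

50.440

Per component, I: μ=6, E[X²]=72; II: μ=7.7, E[X²]=118.58.
E[X] = 0.41·6 + 0.59·7.7 = 7.003.
E[X²] = 0.41·72 + 0.59·118.58 = 99.4822.
Var(X) = E[X²] − (E[X])² = 99.4822 − 49.042 = 50.4402.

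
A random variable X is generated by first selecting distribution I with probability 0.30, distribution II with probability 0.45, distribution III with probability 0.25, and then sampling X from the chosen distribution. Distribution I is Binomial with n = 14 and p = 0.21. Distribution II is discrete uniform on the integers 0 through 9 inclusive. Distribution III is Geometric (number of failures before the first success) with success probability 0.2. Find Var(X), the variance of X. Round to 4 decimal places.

9.8502

Per component, I: μ=2.94, E[X²]=10.9662; II: μ=4.5, E[X²]=28.5; III: μ=4, E[X²]=36.
E[X] = 0.3·2.94 + 0.45·4.5 + 0.25·4 = 3.907.
E[X²] = 0.3·10.9662 + 0.45·28.5 + 0.25·36 = 25.1149.
Var(X) = E[X²] − (E[X])² = 25.1149 − 15.2646 = 9.85021.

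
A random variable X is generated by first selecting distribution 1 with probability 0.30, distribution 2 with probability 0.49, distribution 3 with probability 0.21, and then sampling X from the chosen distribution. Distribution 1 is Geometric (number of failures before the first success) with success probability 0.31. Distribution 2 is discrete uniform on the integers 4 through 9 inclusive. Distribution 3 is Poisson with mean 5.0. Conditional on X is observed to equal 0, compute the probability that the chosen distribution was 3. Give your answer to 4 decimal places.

0.0150

Likelihoods P(X=0 | ·): 1: 0.31; 2: 0; 3: 0.00673795.
Posterior ∝ prior × likelihood. Numerator for 3: 0.21·0.00673795 = 0.00141497.
Normalizing constant: 0.3·0.31 + 0.49·0 + 0.21·0.00673795 = 0.094415.
P(3 | observation) = 0.00141497 / 0.094415 = 0.0149867.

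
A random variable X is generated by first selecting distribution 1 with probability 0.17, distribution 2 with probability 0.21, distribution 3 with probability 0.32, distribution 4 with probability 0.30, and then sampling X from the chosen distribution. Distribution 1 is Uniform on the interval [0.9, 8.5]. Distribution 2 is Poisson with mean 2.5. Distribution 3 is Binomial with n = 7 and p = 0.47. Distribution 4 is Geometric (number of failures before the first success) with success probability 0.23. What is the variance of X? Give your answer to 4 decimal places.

6.7297

Per component, 1: μ=4.7, E[X²]=26.9033; 2: μ=2.5, E[X²]=8.75; 3: μ=3.29, E[X²]=12.5678; 4: μ=3.34783, E[X²]=25.7637.
E[X] = 0.17·4.7 + 0.21·2.5 + 0.32·3.29 + 0.3·3.34783 = 3.38115.
E[X²] = 0.17·26.9033 + 0.21·8.75 + 0.32·12.5678 + 0.3·25.7637 = 18.1619.
Var(X) = E[X²] − (E[X])² = 18.1619 − 11.4322 = 6.72971.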